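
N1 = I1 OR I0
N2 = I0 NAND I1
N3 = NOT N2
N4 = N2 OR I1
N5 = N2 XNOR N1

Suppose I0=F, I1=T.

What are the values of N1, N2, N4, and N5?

N1 = I1 OR I0 = T OR F = T
N2 = I0 NAND I1 = F NAND T = T
N4 = N2 OR I1 = T OR T = T
N5 = N2 XNOR N1 = T XNOR T = T

N1 = T; N2 = T; N4 = T; N5 = T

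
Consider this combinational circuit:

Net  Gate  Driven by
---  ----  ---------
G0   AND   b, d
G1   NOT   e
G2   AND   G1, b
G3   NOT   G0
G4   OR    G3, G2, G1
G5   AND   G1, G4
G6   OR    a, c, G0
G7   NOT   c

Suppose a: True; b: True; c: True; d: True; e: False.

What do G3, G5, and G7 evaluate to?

G3 = False, G5 = True, G7 = False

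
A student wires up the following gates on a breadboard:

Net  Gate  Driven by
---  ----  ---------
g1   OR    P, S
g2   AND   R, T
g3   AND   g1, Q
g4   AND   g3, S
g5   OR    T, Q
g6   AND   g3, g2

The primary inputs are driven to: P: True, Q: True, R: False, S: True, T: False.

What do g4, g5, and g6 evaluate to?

g4 = True  g5 = True  g6 = False

g1 = P OR S = True OR True = True
g2 = R AND T = False AND False = False
g3 = g1 AND Q = True AND True = True
g4 = g3 AND S = True AND True = True
g5 = T OR Q = False OR True = True
g6 = g3 AND g2 = True AND False = False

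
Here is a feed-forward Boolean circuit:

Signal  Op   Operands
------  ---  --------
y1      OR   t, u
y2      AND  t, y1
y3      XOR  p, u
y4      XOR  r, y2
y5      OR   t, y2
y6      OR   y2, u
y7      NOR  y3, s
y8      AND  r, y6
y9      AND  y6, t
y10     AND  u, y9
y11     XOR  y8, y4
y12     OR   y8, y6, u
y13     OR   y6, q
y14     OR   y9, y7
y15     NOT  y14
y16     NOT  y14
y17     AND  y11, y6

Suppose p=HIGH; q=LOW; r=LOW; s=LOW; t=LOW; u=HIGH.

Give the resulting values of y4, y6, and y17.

y4 = LOW, y6 = HIGH, y17 = LOW

y1 = t OR u = LOW OR HIGH = HIGH
y2 = t AND y1 = LOW AND HIGH = LOW
y4 = r XOR y2 = LOW XOR LOW = LOW
y6 = y2 OR u = LOW OR HIGH = HIGH
y8 = r AND y6 = LOW AND HIGH = LOW
y11 = y8 XOR y4 = LOW XOR LOW = LOW
y17 = y11 AND y6 = LOW AND HIGH = LOW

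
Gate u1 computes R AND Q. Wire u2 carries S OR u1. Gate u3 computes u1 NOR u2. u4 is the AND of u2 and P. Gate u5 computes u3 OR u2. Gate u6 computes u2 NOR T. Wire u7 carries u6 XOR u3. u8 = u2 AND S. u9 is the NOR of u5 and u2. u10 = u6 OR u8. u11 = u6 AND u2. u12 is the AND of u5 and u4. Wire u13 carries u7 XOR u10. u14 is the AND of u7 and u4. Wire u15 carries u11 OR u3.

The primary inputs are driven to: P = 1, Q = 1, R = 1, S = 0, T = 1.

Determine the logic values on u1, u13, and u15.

u1 = 1, u13 = 0, u15 = 0

u1 = R AND Q = 1 AND 1 = 1
u2 = S OR u1 = 0 OR 1 = 1
u3 = u1 NOR u2 = 1 NOR 1 = 0
u6 = u2 NOR T = 1 NOR 1 = 0
u7 = u6 XOR u3 = 0 XOR 0 = 0
u8 = u2 AND S = 1 AND 0 = 0
u10 = u6 OR u8 = 0 OR 0 = 0
u11 = u6 AND u2 = 0 AND 1 = 0
u13 = u7 XOR u10 = 0 XOR 0 = 0
u15 = u11 OR u3 = 0 OR 0 = 0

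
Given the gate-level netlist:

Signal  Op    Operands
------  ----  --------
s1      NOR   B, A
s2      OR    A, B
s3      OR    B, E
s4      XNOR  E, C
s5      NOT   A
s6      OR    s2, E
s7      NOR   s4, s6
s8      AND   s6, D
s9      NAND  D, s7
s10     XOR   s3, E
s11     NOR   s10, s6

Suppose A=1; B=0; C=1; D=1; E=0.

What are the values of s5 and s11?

s5 = 0  s11 = 0

s2 = A OR B = 1 OR 0 = 1
s3 = B OR E = 0 OR 0 = 0
s5 = NOT A = NOT 1 = 0
s6 = s2 OR E = 1 OR 0 = 1
s10 = s3 XOR E = 0 XOR 0 = 0
s11 = s10 NOR s6 = 0 NOR 1 = 0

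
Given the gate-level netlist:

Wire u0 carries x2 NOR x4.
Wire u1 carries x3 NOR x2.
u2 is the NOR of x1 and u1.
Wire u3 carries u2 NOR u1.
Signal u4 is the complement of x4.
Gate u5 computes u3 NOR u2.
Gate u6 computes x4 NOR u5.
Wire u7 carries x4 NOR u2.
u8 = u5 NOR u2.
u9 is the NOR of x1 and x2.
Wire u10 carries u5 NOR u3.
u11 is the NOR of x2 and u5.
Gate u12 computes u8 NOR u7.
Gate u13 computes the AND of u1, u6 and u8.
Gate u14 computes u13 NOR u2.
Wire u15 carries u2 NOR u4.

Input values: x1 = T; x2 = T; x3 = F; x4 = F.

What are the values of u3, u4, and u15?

u1 = x3 NOR x2 = F NOR T = F
u2 = x1 NOR u1 = T NOR F = F
u3 = u2 NOR u1 = F NOR F = T
u4 = NOT x4 = NOT F = T
u15 = u2 NOR u4 = F NOR T = F

u3 = T  u4 = T  u15 = F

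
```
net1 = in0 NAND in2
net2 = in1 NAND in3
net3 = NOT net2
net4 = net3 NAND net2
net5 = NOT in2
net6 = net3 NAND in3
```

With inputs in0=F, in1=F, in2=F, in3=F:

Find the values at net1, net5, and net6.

net1 = T, net5 = T, net6 = T

net1 = in0 NAND in2 = F NAND F = T
net2 = in1 NAND in3 = F NAND F = T
net3 = NOT net2 = NOT T = F
net5 = NOT in2 = NOT F = T
net6 = net3 NAND in3 = F NAND F = T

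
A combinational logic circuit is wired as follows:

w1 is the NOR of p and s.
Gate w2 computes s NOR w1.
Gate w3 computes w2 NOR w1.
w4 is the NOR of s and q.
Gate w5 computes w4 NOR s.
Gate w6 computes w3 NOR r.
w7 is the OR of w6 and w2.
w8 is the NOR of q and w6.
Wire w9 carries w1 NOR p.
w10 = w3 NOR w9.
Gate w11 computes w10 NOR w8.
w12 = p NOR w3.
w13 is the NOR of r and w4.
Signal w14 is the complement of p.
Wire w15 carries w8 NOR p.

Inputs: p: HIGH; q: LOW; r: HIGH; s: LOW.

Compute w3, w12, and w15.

w3 = LOW  w12 = LOW  w15 = LOW

w1 = p NOR s = HIGH NOR LOW = LOW
w2 = s NOR w1 = LOW NOR LOW = HIGH
w3 = w2 NOR w1 = HIGH NOR LOW = LOW
w6 = w3 NOR r = LOW NOR HIGH = LOW
w8 = q NOR w6 = LOW NOR LOW = HIGH
w12 = p NOR w3 = HIGH NOR LOW = LOW
w15 = w8 NOR p = HIGH NOR HIGH = LOW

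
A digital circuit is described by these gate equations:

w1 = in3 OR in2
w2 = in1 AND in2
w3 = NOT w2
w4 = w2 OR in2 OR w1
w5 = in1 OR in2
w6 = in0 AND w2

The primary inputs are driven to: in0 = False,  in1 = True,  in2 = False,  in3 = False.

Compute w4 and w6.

w4 = False, w6 = False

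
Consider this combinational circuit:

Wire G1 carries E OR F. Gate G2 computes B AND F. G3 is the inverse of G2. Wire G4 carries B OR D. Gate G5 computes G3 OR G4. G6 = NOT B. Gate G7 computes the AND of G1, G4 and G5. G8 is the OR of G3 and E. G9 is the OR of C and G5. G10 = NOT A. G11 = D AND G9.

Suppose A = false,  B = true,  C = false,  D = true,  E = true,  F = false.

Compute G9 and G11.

G2 = B AND F = true AND false = false
G3 = NOT G2 = NOT false = true
G4 = B OR D = true OR true = true
G5 = G3 OR G4 = true OR true = true
G9 = C OR G5 = false OR true = true
G11 = D AND G9 = true AND true = true

G9 = true; G11 = true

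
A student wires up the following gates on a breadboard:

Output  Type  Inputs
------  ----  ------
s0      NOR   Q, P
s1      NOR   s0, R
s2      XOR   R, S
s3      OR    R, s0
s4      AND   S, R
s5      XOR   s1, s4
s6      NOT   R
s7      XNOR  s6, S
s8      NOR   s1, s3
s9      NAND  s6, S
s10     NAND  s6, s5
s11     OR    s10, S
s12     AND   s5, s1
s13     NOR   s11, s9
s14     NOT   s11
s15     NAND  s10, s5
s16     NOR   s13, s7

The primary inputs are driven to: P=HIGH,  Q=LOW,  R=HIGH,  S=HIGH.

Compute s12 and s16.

s12 = LOW  s16 = HIGH

s0 = Q NOR P = LOW NOR HIGH = LOW
s1 = s0 NOR R = LOW NOR HIGH = LOW
s4 = S AND R = HIGH AND HIGH = HIGH
s5 = s1 XOR s4 = LOW XOR HIGH = HIGH
s6 = NOT R = NOT HIGH = LOW
s7 = s6 XNOR S = LOW XNOR HIGH = LOW
s9 = s6 NAND S = LOW NAND HIGH = HIGH
s10 = s6 NAND s5 = LOW NAND HIGH = HIGH
s11 = s10 OR S = HIGH OR HIGH = HIGH
s12 = s5 AND s1 = HIGH AND LOW = LOW
s13 = s11 NOR s9 = HIGH NOR HIGH = LOW
s16 = s13 NOR s7 = LOW NOR LOW = HIGH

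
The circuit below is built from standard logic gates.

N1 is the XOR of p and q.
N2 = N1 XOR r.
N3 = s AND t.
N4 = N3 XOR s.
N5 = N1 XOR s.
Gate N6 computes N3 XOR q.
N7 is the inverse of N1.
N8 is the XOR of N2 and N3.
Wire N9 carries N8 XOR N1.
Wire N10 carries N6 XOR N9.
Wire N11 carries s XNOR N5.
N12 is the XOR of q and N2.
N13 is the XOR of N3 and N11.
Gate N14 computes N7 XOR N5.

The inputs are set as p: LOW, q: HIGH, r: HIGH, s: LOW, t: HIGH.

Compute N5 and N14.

N1 = p XOR q = LOW XOR HIGH = HIGH
N5 = N1 XOR s = HIGH XOR LOW = HIGH
N7 = NOT N1 = NOT HIGH = LOW
N14 = N7 XOR N5 = LOW XOR HIGH = HIGH

N5 = HIGH; N14 = HIGH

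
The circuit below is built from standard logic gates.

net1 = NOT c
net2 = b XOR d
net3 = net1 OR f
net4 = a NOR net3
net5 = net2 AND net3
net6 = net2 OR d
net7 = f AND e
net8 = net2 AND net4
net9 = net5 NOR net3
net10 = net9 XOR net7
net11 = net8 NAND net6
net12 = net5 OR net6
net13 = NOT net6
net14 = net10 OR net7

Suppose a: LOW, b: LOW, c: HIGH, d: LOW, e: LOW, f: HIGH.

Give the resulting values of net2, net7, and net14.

net2 = LOW, net7 = LOW, net14 = LOW

net1 = NOT c = NOT HIGH = LOW
net2 = b XOR d = LOW XOR LOW = LOW
net3 = net1 OR f = LOW OR HIGH = HIGH
net5 = net2 AND net3 = LOW AND HIGH = LOW
net7 = f AND e = HIGH AND LOW = LOW
net9 = net5 NOR net3 = LOW NOR HIGH = LOW
net10 = net9 XOR net7 = LOW XOR LOW = LOW
net14 = net10 OR net7 = LOW OR LOW = LOW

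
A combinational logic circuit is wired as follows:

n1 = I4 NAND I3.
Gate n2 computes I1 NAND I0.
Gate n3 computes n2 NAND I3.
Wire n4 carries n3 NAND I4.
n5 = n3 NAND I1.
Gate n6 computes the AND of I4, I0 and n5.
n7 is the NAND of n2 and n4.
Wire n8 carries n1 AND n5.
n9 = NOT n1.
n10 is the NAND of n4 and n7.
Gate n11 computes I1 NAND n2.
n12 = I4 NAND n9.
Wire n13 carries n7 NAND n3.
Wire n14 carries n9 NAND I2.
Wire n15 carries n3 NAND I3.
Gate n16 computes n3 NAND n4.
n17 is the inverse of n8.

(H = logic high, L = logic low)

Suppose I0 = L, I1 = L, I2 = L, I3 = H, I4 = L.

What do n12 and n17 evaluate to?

n12 = H; n17 = L

n1 = I4 NAND I3 = L NAND H = H
n2 = I1 NAND I0 = L NAND L = H
n3 = n2 NAND I3 = H NAND H = L
n5 = n3 NAND I1 = L NAND L = H
n8 = n1 AND n5 = H AND H = H
n9 = NOT n1 = NOT H = L
n12 = I4 NAND n9 = L NAND L = H
n17 = NOT n8 = NOT H = L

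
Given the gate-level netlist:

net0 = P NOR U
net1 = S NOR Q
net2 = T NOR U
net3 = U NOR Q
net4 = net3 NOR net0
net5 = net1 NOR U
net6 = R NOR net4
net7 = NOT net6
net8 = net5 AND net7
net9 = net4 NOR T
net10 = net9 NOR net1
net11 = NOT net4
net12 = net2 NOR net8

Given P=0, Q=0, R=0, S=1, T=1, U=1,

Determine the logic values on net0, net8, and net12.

net0 = 0  net8 = 0  net12 = 1

net0 = P NOR U = 0 NOR 1 = 0
net1 = S NOR Q = 1 NOR 0 = 0
net2 = T NOR U = 1 NOR 1 = 0
net3 = U NOR Q = 1 NOR 0 = 0
net4 = net3 NOR net0 = 0 NOR 0 = 1
net5 = net1 NOR U = 0 NOR 1 = 0
net6 = R NOR net4 = 0 NOR 1 = 0
net7 = NOT net6 = NOT 0 = 1
net8 = net5 AND net7 = 0 AND 1 = 0
net12 = net2 NOR net8 = 0 NOR 0 = 1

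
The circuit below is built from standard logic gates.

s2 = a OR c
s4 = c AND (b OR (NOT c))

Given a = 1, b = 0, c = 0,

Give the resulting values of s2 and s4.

s2 = 1  s4 = 0

s2 = 1 OR 0 = 1
s4 = 0 AND (0 OR (NOT 0)) = 0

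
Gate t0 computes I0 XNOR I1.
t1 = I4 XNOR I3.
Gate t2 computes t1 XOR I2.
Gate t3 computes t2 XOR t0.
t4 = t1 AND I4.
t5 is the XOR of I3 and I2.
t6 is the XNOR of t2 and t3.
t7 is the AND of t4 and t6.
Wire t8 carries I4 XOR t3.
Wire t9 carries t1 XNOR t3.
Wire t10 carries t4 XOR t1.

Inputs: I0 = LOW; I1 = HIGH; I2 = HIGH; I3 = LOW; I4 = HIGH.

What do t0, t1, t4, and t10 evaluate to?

t0 = LOW, t1 = LOW, t4 = LOW, t10 = LOW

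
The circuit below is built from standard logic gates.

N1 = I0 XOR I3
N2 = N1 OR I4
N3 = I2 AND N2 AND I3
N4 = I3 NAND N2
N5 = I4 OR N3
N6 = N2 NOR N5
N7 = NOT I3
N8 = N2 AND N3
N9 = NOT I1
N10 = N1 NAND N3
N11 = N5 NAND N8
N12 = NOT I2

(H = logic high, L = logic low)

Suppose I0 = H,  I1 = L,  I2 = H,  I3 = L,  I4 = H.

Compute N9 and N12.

N9 = H, N12 = L

N9 = NOT I1 = NOT L = H
N12 = NOT I2 = NOT H = L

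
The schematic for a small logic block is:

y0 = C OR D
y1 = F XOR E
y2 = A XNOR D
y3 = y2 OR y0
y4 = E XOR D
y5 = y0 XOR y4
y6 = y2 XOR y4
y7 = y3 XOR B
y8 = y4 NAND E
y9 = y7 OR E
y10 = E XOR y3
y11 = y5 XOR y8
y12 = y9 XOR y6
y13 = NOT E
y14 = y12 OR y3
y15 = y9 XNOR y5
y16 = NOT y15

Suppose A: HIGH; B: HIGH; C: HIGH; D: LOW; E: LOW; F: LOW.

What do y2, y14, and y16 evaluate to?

y2 = LOW; y14 = HIGH; y16 = HIGH

y0 = C OR D = HIGH OR LOW = HIGH
y2 = A XNOR D = HIGH XNOR LOW = LOW
y3 = y2 OR y0 = LOW OR HIGH = HIGH
y4 = E XOR D = LOW XOR LOW = LOW
y5 = y0 XOR y4 = HIGH XOR LOW = HIGH
y6 = y2 XOR y4 = LOW XOR LOW = LOW
y7 = y3 XOR B = HIGH XOR HIGH = LOW
y9 = y7 OR E = LOW OR LOW = LOW
y12 = y9 XOR y6 = LOW XOR LOW = LOW
y14 = y12 OR y3 = LOW OR HIGH = HIGH
y15 = y9 XNOR y5 = LOW XNOR HIGH = LOW
y16 = NOT y15 = NOT LOW = HIGH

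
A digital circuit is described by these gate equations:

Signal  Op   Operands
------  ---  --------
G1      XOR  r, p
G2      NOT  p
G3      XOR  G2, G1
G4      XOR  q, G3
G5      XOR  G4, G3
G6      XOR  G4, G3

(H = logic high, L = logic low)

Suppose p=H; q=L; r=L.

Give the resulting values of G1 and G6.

G1 = H, G6 = L

G1 = r XOR p = L XOR H = H
G2 = NOT p = NOT H = L
G3 = G2 XOR G1 = L XOR H = H
G4 = q XOR G3 = L XOR H = H
G6 = G4 XOR G3 = H XOR H = L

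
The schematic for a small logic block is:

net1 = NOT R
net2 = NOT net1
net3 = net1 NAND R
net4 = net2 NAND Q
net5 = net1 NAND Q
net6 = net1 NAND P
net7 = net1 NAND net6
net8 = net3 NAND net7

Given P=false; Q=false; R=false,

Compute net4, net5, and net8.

net4 = true, net5 = true, net8 = true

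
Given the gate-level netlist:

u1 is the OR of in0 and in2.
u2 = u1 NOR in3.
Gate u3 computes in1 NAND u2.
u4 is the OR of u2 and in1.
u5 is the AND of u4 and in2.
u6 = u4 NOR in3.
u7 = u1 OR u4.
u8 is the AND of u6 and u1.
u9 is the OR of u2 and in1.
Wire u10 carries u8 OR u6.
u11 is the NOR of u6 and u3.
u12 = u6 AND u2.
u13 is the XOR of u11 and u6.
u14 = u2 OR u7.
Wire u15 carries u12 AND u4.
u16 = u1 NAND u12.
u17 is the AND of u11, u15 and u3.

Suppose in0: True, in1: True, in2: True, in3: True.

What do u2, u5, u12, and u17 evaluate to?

u2 = False, u5 = True, u12 = False, u17 = False

u1 = in0 OR in2 = True OR True = True
u2 = u1 NOR in3 = True NOR True = False
u3 = in1 NAND u2 = True NAND False = True
u4 = u2 OR in1 = False OR True = True
u5 = u4 AND in2 = True AND True = True
u6 = u4 NOR in3 = True NOR True = False
u11 = u6 NOR u3 = False NOR True = False
u12 = u6 AND u2 = False AND False = False
u15 = u12 AND u4 = False AND True = False
u17 = u11 AND u15 AND u3 = False AND False AND True = False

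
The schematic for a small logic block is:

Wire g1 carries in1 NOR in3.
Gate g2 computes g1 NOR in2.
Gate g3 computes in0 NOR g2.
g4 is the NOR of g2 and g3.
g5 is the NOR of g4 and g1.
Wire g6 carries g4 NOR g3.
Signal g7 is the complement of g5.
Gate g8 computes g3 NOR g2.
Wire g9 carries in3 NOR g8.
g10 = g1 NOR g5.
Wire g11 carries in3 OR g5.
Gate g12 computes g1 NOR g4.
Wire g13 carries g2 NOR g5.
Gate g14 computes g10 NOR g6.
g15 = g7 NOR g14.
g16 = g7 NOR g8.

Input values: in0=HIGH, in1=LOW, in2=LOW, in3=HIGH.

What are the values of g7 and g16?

g1 = in1 NOR in3 = LOW NOR HIGH = LOW
g2 = g1 NOR in2 = LOW NOR LOW = HIGH
g3 = in0 NOR g2 = HIGH NOR HIGH = LOW
g4 = g2 NOR g3 = HIGH NOR LOW = LOW
g5 = g4 NOR g1 = LOW NOR LOW = HIGH
g7 = NOT g5 = NOT HIGH = LOW
g8 = g3 NOR g2 = LOW NOR HIGH = LOW
g16 = g7 NOR g8 = LOW NOR LOW = HIGH

g7 = LOW  g16 = HIGH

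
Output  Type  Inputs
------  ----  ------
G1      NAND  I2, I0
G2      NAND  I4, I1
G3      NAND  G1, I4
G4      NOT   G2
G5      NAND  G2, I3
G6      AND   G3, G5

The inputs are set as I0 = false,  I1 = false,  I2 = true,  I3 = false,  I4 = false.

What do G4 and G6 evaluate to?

G1 = I2 NAND I0 = true NAND false = true
G2 = I4 NAND I1 = false NAND false = true
G3 = G1 NAND I4 = true NAND false = true
G4 = NOT G2 = NOT true = false
G5 = G2 NAND I3 = true NAND false = true
G6 = G3 AND G5 = true AND true = true

G4 = false, G6 = true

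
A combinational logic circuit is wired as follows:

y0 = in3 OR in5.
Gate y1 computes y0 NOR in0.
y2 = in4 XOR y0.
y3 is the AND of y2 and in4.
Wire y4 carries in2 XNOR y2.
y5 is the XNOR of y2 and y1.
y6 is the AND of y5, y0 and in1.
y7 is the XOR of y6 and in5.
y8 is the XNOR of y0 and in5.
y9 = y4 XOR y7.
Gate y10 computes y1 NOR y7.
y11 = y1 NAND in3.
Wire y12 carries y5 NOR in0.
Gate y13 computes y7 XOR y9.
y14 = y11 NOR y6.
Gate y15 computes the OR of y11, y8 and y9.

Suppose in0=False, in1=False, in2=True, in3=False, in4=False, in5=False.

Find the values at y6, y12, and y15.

y6 = False; y12 = True; y15 = True

y0 = in3 OR in5 = False OR False = False
y1 = y0 NOR in0 = False NOR False = True
y2 = in4 XOR y0 = False XOR False = False
y4 = in2 XNOR y2 = True XNOR False = False
y5 = y2 XNOR y1 = False XNOR True = False
y6 = y5 AND y0 AND in1 = False AND False AND False = False
y7 = y6 XOR in5 = False XOR False = False
y8 = y0 XNOR in5 = False XNOR False = True
y9 = y4 XOR y7 = False XOR False = False
y11 = y1 NAND in3 = True NAND False = True
y12 = y5 NOR in0 = False NOR False = True
y15 = y11 OR y8 OR y9 = True OR True OR False = True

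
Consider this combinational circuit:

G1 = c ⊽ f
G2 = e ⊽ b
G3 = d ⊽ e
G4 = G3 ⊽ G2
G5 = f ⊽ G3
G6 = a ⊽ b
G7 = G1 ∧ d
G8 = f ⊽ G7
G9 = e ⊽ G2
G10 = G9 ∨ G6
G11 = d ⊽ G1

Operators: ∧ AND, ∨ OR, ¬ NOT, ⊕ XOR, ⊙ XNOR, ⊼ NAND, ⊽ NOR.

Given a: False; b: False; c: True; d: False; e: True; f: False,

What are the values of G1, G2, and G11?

G1 = False  G2 = False  G11 = True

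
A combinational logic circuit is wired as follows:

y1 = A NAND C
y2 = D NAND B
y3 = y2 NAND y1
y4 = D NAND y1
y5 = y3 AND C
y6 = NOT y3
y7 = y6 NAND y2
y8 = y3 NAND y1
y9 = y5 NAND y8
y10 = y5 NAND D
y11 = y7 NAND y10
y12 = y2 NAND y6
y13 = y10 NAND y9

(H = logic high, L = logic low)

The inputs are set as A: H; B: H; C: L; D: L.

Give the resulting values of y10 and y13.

y1 = A NAND C = H NAND L = H
y2 = D NAND B = L NAND H = H
y3 = y2 NAND y1 = H NAND H = L
y5 = y3 AND C = L AND L = L
y8 = y3 NAND y1 = L NAND H = H
y9 = y5 NAND y8 = L NAND H = H
y10 = y5 NAND D = L NAND L = H
y13 = y10 NAND y9 = H NAND H = L

y10 = H; y13 = L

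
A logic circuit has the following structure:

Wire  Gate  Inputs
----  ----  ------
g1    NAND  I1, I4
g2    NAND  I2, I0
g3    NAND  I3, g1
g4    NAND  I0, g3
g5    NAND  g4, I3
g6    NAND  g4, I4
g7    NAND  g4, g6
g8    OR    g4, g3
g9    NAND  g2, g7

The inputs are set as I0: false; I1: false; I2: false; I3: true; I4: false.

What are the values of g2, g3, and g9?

g1 = I1 NAND I4 = false NAND false = true
g2 = I2 NAND I0 = false NAND false = true
g3 = I3 NAND g1 = true NAND true = false
g4 = I0 NAND g3 = false NAND false = true
g6 = g4 NAND I4 = true NAND false = true
g7 = g4 NAND g6 = true NAND true = false
g9 = g2 NAND g7 = true NAND false = true

g2 = true  g3 = false  g9 = true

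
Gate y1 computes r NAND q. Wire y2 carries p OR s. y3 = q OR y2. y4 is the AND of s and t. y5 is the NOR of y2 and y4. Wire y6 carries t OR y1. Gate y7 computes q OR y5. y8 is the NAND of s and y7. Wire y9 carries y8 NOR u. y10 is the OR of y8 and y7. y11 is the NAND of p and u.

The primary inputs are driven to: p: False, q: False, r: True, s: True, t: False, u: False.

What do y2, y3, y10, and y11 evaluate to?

y2 = True  y3 = True  y10 = True  y11 = True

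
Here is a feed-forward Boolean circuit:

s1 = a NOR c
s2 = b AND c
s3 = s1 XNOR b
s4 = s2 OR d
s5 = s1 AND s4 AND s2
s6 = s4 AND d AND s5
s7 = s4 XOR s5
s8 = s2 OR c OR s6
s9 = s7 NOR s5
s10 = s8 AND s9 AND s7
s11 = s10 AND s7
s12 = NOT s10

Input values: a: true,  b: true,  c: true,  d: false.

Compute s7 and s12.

s7 = true, s12 = true

s1 = a NOR c = true NOR true = false
s2 = b AND c = true AND true = true
s4 = s2 OR d = true OR false = true
s5 = s1 AND s4 AND s2 = false AND true AND true = false
s6 = s4 AND d AND s5 = true AND false AND false = false
s7 = s4 XOR s5 = true XOR false = true
s8 = s2 OR c OR s6 = true OR true OR false = true
s9 = s7 NOR s5 = true NOR false = false
s10 = s8 AND s9 AND s7 = true AND false AND true = false
s12 = NOT s10 = NOT false = true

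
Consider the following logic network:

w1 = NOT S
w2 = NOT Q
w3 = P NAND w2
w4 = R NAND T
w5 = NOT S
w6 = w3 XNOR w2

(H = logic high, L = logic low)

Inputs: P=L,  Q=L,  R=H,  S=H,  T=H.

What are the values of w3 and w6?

w2 = NOT Q = NOT L = H
w3 = P NAND w2 = L NAND H = H
w6 = w3 XNOR w2 = H XNOR H = H

w3 = H, w6 = H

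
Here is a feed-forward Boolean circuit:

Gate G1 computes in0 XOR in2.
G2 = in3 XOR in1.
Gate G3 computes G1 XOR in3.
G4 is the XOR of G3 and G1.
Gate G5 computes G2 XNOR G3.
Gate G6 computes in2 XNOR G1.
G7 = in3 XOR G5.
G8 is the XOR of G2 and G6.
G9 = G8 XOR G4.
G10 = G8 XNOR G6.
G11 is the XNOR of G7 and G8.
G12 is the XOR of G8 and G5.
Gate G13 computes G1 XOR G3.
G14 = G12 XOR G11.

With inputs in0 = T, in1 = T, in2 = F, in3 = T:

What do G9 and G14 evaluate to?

G9 = T, G14 = F

G1 = in0 XOR in2 = T XOR F = T
G2 = in3 XOR in1 = T XOR T = F
G3 = G1 XOR in3 = T XOR T = F
G4 = G3 XOR G1 = F XOR T = T
G5 = G2 XNOR G3 = F XNOR F = T
G6 = in2 XNOR G1 = F XNOR T = F
G7 = in3 XOR G5 = T XOR T = F
G8 = G2 XOR G6 = F XOR F = F
G9 = G8 XOR G4 = F XOR T = T
G11 = G7 XNOR G8 = F XNOR F = T
G12 = G8 XOR G5 = F XOR T = T
G14 = G12 XOR G11 = T XOR T = F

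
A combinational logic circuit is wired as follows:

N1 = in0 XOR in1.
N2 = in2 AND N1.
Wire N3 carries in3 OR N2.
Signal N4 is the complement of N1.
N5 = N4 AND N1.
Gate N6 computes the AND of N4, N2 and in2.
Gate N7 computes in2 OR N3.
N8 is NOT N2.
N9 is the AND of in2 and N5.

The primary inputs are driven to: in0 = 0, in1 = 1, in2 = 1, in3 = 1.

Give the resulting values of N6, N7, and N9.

N6 = 0, N7 = 1, N9 = 0

N1 = in0 XOR in1 = 0 XOR 1 = 1
N2 = in2 AND N1 = 1 AND 1 = 1
N3 = in3 OR N2 = 1 OR 1 = 1
N4 = NOT N1 = NOT 1 = 0
N5 = N4 AND N1 = 0 AND 1 = 0
N6 = N4 AND N2 AND in2 = 0 AND 1 AND 1 = 0
N7 = in2 OR N3 = 1 OR 1 = 1
N9 = in2 AND N5 = 1 AND 0 = 0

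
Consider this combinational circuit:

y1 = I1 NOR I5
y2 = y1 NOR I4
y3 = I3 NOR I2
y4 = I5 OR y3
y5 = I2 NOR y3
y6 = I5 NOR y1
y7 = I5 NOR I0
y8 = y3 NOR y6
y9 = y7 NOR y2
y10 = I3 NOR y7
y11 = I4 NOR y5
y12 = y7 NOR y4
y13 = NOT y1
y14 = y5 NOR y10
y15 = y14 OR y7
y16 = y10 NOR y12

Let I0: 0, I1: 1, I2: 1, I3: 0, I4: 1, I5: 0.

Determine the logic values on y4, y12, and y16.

y4 = 0, y12 = 0, y16 = 1

y3 = I3 NOR I2 = 0 NOR 1 = 0
y4 = I5 OR y3 = 0 OR 0 = 0
y7 = I5 NOR I0 = 0 NOR 0 = 1
y10 = I3 NOR y7 = 0 NOR 1 = 0
y12 = y7 NOR y4 = 1 NOR 0 = 0
y16 = y10 NOR y12 = 0 NOR 0 = 1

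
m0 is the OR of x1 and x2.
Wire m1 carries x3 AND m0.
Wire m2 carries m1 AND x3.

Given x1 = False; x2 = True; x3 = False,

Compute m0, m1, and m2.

m0 = x1 OR x2 = False OR True = True
m1 = x3 AND m0 = False AND True = False
m2 = m1 AND x3 = False AND False = False

m0 = True, m1 = False, m2 = False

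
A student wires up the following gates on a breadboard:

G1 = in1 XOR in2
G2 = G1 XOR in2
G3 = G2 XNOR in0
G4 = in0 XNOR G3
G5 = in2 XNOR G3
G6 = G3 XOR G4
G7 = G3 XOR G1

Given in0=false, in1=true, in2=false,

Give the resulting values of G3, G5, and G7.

G3 = false  G5 = true  G7 = true

G1 = in1 XOR in2 = true XOR false = true
G2 = G1 XOR in2 = true XOR false = true
G3 = G2 XNOR in0 = true XNOR false = false
G5 = in2 XNOR G3 = false XNOR false = true
G7 = G3 XOR G1 = false XOR true = true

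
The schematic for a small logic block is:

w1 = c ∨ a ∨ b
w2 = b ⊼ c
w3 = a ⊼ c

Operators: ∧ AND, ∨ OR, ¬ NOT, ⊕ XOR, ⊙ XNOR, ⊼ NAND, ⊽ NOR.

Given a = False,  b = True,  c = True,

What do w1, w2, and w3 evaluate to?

w1 = c OR a OR b = True OR False OR True = True
w2 = b NAND c = True NAND True = False
w3 = a NAND c = False NAND True = True

w1 = True, w2 = False, w3 = True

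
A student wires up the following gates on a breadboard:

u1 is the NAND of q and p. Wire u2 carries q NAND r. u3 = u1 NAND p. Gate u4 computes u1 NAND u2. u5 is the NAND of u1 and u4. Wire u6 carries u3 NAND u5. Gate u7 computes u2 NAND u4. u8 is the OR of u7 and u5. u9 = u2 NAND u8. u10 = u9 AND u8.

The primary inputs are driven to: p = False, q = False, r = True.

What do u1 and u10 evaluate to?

u1 = True  u10 = False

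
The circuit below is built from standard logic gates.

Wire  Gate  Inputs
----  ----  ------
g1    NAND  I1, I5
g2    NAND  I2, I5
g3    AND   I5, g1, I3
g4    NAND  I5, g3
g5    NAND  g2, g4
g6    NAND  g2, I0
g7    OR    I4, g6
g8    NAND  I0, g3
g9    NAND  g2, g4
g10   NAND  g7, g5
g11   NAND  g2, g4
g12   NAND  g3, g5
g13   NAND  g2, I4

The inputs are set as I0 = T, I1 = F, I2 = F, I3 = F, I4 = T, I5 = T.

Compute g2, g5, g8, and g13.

g2 = T, g5 = F, g8 = T, g13 = F

g1 = I1 NAND I5 = F NAND T = T
g2 = I2 NAND I5 = F NAND T = T
g3 = I5 AND g1 AND I3 = T AND T AND F = F
g4 = I5 NAND g3 = T NAND F = T
g5 = g2 NAND g4 = T NAND T = F
g8 = I0 NAND g3 = T NAND F = T
g13 = g2 NAND I4 = T NAND T = F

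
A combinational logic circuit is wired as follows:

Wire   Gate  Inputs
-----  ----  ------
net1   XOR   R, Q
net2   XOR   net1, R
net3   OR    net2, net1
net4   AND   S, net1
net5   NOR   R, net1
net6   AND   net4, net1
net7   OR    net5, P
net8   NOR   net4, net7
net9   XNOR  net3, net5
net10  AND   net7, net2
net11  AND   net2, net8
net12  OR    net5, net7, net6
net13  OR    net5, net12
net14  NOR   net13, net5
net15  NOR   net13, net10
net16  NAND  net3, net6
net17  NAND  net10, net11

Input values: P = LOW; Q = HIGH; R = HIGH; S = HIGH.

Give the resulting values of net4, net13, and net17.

net4 = LOW  net13 = LOW  net17 = HIGH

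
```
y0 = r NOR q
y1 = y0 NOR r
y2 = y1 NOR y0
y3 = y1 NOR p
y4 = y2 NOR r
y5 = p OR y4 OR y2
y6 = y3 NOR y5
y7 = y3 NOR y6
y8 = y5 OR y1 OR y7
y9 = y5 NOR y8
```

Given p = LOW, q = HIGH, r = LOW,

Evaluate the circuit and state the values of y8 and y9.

y0 = r NOR q = LOW NOR HIGH = LOW
y1 = y0 NOR r = LOW NOR LOW = HIGH
y2 = y1 NOR y0 = HIGH NOR LOW = LOW
y3 = y1 NOR p = HIGH NOR LOW = LOW
y4 = y2 NOR r = LOW NOR LOW = HIGH
y5 = p OR y4 OR y2 = LOW OR HIGH OR LOW = HIGH
y6 = y3 NOR y5 = LOW NOR HIGH = LOW
y7 = y3 NOR y6 = LOW NOR LOW = HIGH
y8 = y5 OR y1 OR y7 = HIGH OR HIGH OR HIGH = HIGH
y9 = y5 NOR y8 = HIGH NOR HIGH = LOW

y8 = HIGH, y9 = LOW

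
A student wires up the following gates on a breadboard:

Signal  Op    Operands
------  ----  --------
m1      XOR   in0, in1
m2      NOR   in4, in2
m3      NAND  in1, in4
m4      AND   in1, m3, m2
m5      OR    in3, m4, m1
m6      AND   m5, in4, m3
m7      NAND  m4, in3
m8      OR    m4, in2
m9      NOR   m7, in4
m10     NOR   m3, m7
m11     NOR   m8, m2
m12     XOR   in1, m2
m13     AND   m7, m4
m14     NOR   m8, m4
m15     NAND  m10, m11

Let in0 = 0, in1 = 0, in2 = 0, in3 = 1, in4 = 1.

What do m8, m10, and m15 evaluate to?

m2 = in4 NOR in2 = 1 NOR 0 = 0
m3 = in1 NAND in4 = 0 NAND 1 = 1
m4 = in1 AND m3 AND m2 = 0 AND 1 AND 0 = 0
m7 = m4 NAND in3 = 0 NAND 1 = 1
m8 = m4 OR in2 = 0 OR 0 = 0
m10 = m3 NOR m7 = 1 NOR 1 = 0
m11 = m8 NOR m2 = 0 NOR 0 = 1
m15 = m10 NAND m11 = 0 NAND 1 = 1

m8 = 0; m10 = 0; m15 = 1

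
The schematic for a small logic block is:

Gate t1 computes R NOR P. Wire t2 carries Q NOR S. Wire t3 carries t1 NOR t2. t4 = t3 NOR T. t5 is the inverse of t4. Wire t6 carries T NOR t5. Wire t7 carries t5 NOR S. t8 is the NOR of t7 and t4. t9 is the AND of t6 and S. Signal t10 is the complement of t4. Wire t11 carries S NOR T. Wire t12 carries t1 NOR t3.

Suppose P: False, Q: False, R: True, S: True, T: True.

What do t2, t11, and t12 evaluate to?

t2 = False, t11 = False, t12 = False

t1 = R NOR P = True NOR False = False
t2 = Q NOR S = False NOR True = False
t3 = t1 NOR t2 = False NOR False = True
t11 = S NOR T = True NOR True = False
t12 = t1 NOR t3 = False NOR True = False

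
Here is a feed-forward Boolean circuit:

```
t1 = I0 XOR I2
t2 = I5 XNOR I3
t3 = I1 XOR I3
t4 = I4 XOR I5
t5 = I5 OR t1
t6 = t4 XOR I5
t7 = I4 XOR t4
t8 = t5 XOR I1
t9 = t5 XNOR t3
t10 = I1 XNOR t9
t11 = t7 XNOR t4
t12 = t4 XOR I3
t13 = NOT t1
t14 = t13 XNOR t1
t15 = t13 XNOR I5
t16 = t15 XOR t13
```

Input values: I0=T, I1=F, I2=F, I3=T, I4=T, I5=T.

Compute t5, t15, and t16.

t1 = I0 XOR I2 = T XOR F = T
t5 = I5 OR t1 = T OR T = T
t13 = NOT t1 = NOT T = F
t15 = t13 XNOR I5 = F XNOR T = F
t16 = t15 XOR t13 = F XOR F = F

t5 = T, t15 = F, t16 = F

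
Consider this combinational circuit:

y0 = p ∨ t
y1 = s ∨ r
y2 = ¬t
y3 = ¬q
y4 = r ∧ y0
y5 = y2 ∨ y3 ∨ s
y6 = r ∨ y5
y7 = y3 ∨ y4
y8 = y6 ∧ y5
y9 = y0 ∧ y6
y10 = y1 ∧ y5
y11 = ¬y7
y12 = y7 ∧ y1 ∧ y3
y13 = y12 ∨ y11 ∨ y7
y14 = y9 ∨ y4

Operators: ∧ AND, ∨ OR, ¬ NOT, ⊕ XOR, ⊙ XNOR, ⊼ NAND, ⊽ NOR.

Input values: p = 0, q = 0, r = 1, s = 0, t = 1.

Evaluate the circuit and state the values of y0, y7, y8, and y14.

y0 = p OR t = 0 OR 1 = 1
y2 = NOT t = NOT 1 = 0
y3 = NOT q = NOT 0 = 1
y4 = r AND y0 = 1 AND 1 = 1
y5 = y2 OR y3 OR s = 0 OR 1 OR 0 = 1
y6 = r OR y5 = 1 OR 1 = 1
y7 = y3 OR y4 = 1 OR 1 = 1
y8 = y6 AND y5 = 1 AND 1 = 1
y9 = y0 AND y6 = 1 AND 1 = 1
y14 = y9 OR y4 = 1 OR 1 = 1

y0 = 1, y7 = 1, y8 = 1, y14 = 1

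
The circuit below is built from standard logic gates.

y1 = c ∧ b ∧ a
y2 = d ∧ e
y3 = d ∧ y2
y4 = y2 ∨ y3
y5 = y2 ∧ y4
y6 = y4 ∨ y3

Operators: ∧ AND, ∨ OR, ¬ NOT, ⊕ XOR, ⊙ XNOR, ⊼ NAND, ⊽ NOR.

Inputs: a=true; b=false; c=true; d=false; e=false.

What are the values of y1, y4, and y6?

y1 = false, y4 = false, y6 = false

y1 = c AND b AND a = true AND false AND true = false
y2 = d AND e = false AND false = false
y3 = d AND y2 = false AND false = false
y4 = y2 OR y3 = false OR false = false
y6 = y4 OR y3 = false OR false = false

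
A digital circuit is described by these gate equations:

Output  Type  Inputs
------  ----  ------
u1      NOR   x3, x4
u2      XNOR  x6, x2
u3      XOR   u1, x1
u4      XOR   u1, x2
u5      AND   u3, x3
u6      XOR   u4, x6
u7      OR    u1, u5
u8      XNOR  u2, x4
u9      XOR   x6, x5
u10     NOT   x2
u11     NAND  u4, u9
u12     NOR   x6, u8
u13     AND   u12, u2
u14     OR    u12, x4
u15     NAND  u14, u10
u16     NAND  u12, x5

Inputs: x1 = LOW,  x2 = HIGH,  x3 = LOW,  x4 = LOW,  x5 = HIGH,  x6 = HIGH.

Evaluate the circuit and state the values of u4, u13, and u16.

u4 = LOW; u13 = LOW; u16 = HIGH

u1 = x3 NOR x4 = LOW NOR LOW = HIGH
u2 = x6 XNOR x2 = HIGH XNOR HIGH = HIGH
u4 = u1 XOR x2 = HIGH XOR HIGH = LOW
u8 = u2 XNOR x4 = HIGH XNOR LOW = LOW
u12 = x6 NOR u8 = HIGH NOR LOW = LOW
u13 = u12 AND u2 = LOW AND HIGH = LOW
u16 = u12 NAND x5 = LOW NAND HIGH = HIGH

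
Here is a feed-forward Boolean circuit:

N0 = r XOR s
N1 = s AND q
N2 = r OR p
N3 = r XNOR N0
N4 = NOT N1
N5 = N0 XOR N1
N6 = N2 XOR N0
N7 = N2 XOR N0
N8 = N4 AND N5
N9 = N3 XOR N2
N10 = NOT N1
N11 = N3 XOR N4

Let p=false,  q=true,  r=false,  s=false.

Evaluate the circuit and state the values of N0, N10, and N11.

N0 = r XOR s = false XOR false = false
N1 = s AND q = false AND true = false
N3 = r XNOR N0 = false XNOR false = true
N4 = NOT N1 = NOT false = true
N10 = NOT N1 = NOT false = true
N11 = N3 XOR N4 = true XOR true = false

N0 = false, N10 = true, N11 = false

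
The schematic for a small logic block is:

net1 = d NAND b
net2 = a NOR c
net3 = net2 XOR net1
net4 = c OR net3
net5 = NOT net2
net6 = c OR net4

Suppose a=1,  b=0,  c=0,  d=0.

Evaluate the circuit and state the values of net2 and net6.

net1 = d NAND b = 0 NAND 0 = 1
net2 = a NOR c = 1 NOR 0 = 0
net3 = net2 XOR net1 = 0 XOR 1 = 1
net4 = c OR net3 = 0 OR 1 = 1
net6 = c OR net4 = 0 OR 1 = 1

net2 = 0, net6 = 1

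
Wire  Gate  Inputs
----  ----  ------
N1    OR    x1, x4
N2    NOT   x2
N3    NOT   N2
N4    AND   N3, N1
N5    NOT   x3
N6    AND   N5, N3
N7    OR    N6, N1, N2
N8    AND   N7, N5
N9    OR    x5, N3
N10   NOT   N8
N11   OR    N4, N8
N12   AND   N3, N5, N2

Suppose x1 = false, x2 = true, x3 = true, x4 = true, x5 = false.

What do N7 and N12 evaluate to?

N1 = x1 OR x4 = false OR true = true
N2 = NOT x2 = NOT true = false
N3 = NOT N2 = NOT false = true
N5 = NOT x3 = NOT true = false
N6 = N5 AND N3 = false AND true = false
N7 = N6 OR N1 OR N2 = false OR true OR false = true
N12 = N3 AND N5 AND N2 = true AND false AND false = false

N7 = true  N12 = false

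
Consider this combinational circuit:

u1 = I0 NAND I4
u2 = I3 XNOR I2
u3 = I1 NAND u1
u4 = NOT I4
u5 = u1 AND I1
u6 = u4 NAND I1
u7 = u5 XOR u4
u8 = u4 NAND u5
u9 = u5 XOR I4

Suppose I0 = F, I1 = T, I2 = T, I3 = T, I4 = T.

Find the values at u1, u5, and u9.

u1 = T, u5 = T, u9 = F

u1 = I0 NAND I4 = F NAND T = T
u5 = u1 AND I1 = T AND T = T
u9 = u5 XOR I4 = T XOR T = F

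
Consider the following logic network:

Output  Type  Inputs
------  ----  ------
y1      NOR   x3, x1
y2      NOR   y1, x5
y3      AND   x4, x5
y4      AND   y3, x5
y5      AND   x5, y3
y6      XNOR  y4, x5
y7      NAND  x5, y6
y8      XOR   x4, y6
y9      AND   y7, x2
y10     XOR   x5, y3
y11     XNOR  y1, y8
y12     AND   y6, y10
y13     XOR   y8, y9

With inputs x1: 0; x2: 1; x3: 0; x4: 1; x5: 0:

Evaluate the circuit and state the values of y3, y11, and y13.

y3 = 0  y11 = 0  y13 = 1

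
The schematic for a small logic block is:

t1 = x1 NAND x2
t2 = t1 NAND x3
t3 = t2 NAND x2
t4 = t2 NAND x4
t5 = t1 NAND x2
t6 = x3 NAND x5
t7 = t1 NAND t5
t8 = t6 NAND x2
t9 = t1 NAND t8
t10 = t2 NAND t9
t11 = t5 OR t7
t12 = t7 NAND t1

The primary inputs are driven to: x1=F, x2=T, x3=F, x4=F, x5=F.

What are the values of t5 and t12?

t1 = x1 NAND x2 = F NAND T = T
t5 = t1 NAND x2 = T NAND T = F
t7 = t1 NAND t5 = T NAND F = T
t12 = t7 NAND t1 = T NAND T = F

t5 = F, t12 = F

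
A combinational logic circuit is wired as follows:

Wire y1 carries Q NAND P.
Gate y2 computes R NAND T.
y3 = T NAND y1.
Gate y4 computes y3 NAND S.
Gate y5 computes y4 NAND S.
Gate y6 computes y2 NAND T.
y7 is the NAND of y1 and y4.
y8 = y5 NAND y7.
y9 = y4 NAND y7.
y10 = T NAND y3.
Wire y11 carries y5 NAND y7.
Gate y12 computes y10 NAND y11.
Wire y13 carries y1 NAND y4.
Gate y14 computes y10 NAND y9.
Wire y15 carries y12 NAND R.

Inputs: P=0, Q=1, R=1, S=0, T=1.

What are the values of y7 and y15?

y7 = 0, y15 = 1

y1 = Q NAND P = 1 NAND 0 = 1
y3 = T NAND y1 = 1 NAND 1 = 0
y4 = y3 NAND S = 0 NAND 0 = 1
y5 = y4 NAND S = 1 NAND 0 = 1
y7 = y1 NAND y4 = 1 NAND 1 = 0
y10 = T NAND y3 = 1 NAND 0 = 1
y11 = y5 NAND y7 = 1 NAND 0 = 1
y12 = y10 NAND y11 = 1 NAND 1 = 0
y15 = y12 NAND R = 0 NAND 1 = 1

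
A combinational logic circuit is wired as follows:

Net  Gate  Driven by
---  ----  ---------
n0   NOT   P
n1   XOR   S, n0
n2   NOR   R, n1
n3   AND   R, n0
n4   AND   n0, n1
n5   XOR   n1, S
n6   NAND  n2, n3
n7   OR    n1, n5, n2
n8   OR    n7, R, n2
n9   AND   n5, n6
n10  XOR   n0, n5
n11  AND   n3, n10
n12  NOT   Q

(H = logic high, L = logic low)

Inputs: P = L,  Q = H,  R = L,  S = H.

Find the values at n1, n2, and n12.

n1 = L, n2 = H, n12 = L

n0 = NOT P = NOT L = H
n1 = S XOR n0 = H XOR H = L
n2 = R NOR n1 = L NOR L = H
n12 = NOT Q = NOT H = L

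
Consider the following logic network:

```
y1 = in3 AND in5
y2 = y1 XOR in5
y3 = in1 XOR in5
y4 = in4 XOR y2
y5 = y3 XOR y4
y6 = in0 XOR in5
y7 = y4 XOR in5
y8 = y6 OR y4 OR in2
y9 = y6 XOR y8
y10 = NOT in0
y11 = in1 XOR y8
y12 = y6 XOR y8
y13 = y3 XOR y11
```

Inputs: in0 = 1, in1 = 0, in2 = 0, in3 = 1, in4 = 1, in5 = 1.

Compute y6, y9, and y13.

y1 = in3 AND in5 = 1 AND 1 = 1
y2 = y1 XOR in5 = 1 XOR 1 = 0
y3 = in1 XOR in5 = 0 XOR 1 = 1
y4 = in4 XOR y2 = 1 XOR 0 = 1
y6 = in0 XOR in5 = 1 XOR 1 = 0
y8 = y6 OR y4 OR in2 = 0 OR 1 OR 0 = 1
y9 = y6 XOR y8 = 0 XOR 1 = 1
y11 = in1 XOR y8 = 0 XOR 1 = 1
y13 = y3 XOR y11 = 1 XOR 1 = 0

y6 = 0, y9 = 1, y13 = 0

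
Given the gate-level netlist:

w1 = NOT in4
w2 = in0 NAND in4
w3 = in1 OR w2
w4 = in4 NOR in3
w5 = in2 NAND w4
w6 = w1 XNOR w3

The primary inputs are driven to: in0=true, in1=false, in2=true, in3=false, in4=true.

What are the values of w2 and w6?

w1 = NOT in4 = NOT true = false
w2 = in0 NAND in4 = true NAND true = false
w3 = in1 OR w2 = false OR false = false
w6 = w1 XNOR w3 = false XNOR false = true

w2 = false; w6 = true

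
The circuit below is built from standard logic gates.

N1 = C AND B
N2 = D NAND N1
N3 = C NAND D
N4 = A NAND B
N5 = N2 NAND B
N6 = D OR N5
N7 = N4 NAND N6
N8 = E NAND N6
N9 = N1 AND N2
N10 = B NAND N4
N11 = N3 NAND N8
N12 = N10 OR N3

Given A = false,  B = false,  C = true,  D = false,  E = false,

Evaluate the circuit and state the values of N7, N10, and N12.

N7 = false; N10 = true; N12 = true

N1 = C AND B = true AND false = false
N2 = D NAND N1 = false NAND false = true
N3 = C NAND D = true NAND false = true
N4 = A NAND B = false NAND false = true
N5 = N2 NAND B = true NAND false = true
N6 = D OR N5 = false OR true = true
N7 = N4 NAND N6 = true NAND true = false
N10 = B NAND N4 = false NAND true = true
N12 = N10 OR N3 = true OR true = true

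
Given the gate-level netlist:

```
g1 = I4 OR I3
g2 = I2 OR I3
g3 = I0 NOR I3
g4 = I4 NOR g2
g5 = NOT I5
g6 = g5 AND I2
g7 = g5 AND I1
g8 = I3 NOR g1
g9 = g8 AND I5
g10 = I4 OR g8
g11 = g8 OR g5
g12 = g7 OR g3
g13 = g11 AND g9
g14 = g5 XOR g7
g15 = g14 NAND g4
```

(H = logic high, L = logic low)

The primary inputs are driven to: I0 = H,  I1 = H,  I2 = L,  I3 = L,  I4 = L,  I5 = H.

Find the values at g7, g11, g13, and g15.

g7 = L, g11 = H, g13 = H, g15 = H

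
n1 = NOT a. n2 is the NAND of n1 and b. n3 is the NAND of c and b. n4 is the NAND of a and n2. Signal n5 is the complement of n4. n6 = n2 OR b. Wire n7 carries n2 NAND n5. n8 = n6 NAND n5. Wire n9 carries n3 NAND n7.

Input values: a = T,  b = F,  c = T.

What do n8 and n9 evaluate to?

n1 = NOT a = NOT T = F
n2 = n1 NAND b = F NAND F = T
n3 = c NAND b = T NAND F = T
n4 = a NAND n2 = T NAND T = F
n5 = NOT n4 = NOT F = T
n6 = n2 OR b = T OR F = T
n7 = n2 NAND n5 = T NAND T = F
n8 = n6 NAND n5 = T NAND T = F
n9 = n3 NAND n7 = T NAND F = T

n8 = F, n9 = T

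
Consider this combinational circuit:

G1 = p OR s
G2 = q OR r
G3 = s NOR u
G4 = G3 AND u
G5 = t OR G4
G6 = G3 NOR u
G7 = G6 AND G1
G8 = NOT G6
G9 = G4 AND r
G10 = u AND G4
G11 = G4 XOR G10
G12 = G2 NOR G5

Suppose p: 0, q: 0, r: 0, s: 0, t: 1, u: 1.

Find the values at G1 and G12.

G1 = p OR s = 0 OR 0 = 0
G2 = q OR r = 0 OR 0 = 0
G3 = s NOR u = 0 NOR 1 = 0
G4 = G3 AND u = 0 AND 1 = 0
G5 = t OR G4 = 1 OR 0 = 1
G12 = G2 NOR G5 = 0 NOR 1 = 0

G1 = 0  G12 = 0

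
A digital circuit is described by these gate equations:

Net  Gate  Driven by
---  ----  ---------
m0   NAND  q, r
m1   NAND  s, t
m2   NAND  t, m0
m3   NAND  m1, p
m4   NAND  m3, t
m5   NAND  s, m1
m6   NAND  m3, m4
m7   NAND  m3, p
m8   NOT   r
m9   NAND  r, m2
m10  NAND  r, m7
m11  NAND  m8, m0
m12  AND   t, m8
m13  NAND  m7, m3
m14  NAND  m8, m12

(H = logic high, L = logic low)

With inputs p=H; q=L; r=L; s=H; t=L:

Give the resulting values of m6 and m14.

m6 = H, m14 = H

m1 = s NAND t = H NAND L = H
m3 = m1 NAND p = H NAND H = L
m4 = m3 NAND t = L NAND L = H
m6 = m3 NAND m4 = L NAND H = H
m8 = NOT r = NOT L = H
m12 = t AND m8 = L AND H = L
m14 = m8 NAND m12 = H NAND L = H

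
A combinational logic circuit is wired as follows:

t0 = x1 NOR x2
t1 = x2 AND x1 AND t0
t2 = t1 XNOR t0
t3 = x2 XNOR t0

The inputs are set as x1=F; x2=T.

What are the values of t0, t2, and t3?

t0 = F; t2 = T; t3 = F

t0 = x1 NOR x2 = F NOR T = F
t1 = x2 AND x1 AND t0 = T AND F AND F = F
t2 = t1 XNOR t0 = F XNOR F = T
t3 = x2 XNOR t0 = T XNOR F = F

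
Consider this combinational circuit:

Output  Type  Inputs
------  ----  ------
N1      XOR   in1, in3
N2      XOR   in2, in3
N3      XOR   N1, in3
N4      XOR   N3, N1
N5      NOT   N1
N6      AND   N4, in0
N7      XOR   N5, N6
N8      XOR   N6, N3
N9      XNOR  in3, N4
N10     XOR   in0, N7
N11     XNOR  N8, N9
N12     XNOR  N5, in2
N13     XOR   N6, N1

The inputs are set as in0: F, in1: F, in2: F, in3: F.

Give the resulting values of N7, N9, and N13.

N1 = in1 XOR in3 = F XOR F = F
N3 = N1 XOR in3 = F XOR F = F
N4 = N3 XOR N1 = F XOR F = F
N5 = NOT N1 = NOT F = T
N6 = N4 AND in0 = F AND F = F
N7 = N5 XOR N6 = T XOR F = T
N9 = in3 XNOR N4 = F XNOR F = T
N13 = N6 XOR N1 = F XOR F = F

N7 = T; N9 = T; N13 = F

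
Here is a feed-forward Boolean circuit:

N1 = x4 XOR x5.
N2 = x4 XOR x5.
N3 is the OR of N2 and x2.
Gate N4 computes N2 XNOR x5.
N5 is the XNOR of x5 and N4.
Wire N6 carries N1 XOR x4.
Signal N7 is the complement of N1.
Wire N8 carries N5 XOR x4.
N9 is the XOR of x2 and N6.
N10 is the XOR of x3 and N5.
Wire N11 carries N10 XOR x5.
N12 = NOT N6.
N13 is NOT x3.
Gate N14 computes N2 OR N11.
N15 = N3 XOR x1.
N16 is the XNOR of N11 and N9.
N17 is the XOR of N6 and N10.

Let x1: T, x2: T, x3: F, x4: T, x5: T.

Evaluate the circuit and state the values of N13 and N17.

N13 = T, N17 = T

N1 = x4 XOR x5 = T XOR T = F
N2 = x4 XOR x5 = T XOR T = F
N4 = N2 XNOR x5 = F XNOR T = F
N5 = x5 XNOR N4 = T XNOR F = F
N6 = N1 XOR x4 = F XOR T = T
N10 = x3 XOR N5 = F XOR F = F
N13 = NOT x3 = NOT F = T
N17 = N6 XOR N10 = T XOR F = T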